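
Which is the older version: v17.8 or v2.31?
v2.31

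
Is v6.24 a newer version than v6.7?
Yes. Version numbers are compared segment by segment as integers, not as decimals: minor version 24 > 7, so v6.24 > v6.7 (even though the decimal 6.24 < 6.7).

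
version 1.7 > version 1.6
True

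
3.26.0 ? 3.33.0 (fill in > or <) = <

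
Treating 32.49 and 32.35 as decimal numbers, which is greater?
32.49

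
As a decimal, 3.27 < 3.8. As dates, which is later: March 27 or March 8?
March 27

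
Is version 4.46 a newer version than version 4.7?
Yes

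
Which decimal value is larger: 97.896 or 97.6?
97.896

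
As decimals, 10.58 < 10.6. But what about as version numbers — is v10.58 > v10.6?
True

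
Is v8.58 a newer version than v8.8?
Yes. Version numbers are compared segment by segment as integers, not as decimals: minor version 58 > 8, so v8.58 > v8.8 (even though the decimal 8.58 < 8.8).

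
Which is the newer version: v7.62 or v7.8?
v7.62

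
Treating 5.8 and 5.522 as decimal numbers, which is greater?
5.8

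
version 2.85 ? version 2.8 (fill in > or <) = >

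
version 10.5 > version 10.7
False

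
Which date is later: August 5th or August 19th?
August 19th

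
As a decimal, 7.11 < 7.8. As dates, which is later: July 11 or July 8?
July 11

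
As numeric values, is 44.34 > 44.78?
False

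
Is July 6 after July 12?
No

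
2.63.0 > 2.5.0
True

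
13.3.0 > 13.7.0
False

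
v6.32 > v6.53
False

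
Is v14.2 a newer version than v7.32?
Yes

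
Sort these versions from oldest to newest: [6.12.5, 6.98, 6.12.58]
[6.12.5, 6.12.58, 6.98]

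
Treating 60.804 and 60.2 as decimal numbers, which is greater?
60.804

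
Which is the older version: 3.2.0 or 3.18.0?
3.2.0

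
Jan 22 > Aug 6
False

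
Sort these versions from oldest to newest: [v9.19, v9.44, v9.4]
[v9.4, v9.19, v9.44]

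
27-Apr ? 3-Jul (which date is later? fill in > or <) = <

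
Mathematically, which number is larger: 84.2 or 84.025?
84.2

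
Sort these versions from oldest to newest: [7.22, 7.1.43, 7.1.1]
[7.1.1, 7.1.43, 7.22]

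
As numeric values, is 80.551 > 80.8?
False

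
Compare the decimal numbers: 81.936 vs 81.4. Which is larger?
81.936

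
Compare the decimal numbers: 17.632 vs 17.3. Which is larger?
17.632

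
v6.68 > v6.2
True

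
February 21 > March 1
False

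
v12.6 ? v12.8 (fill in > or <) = <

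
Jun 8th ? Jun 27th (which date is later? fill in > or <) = <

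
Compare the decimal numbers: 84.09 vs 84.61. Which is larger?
84.61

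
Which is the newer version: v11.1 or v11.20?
v11.20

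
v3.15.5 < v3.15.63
True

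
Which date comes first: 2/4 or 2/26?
2/4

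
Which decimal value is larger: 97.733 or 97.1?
97.733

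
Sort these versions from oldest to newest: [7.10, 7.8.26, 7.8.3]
[7.8.3, 7.8.26, 7.10]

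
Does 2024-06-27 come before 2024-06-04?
No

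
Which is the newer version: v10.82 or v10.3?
v10.82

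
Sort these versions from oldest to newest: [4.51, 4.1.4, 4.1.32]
[4.1.4, 4.1.32, 4.51]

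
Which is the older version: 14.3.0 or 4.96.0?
4.96.0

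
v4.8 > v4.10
False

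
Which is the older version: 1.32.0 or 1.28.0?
1.28.0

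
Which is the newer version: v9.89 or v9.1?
v9.89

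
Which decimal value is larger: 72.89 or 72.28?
72.89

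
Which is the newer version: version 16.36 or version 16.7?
version 16.36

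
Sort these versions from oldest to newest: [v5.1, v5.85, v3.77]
[v3.77, v5.1, v5.85]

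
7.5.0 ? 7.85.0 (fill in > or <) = <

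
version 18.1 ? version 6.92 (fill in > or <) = >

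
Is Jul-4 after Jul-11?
No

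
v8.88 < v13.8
True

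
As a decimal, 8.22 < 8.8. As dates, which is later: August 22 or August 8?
August 22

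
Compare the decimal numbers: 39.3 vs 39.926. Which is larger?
39.926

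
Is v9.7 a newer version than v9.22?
No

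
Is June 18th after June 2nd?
Yes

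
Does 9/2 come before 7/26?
No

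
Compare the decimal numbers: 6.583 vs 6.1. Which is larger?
6.583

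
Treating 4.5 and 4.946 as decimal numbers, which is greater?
4.946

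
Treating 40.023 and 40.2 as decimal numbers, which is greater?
40.2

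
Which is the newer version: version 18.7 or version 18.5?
version 18.7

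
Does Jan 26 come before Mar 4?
Yes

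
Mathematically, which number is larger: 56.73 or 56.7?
56.73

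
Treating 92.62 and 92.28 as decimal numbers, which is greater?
92.62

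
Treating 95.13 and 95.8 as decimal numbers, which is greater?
95.8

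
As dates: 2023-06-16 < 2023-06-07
False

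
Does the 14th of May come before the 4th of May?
No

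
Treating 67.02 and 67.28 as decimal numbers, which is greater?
67.28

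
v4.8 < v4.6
False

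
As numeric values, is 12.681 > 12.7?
False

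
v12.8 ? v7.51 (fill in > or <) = >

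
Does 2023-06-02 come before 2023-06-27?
Yes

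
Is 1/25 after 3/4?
No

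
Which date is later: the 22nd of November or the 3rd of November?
the 22nd of November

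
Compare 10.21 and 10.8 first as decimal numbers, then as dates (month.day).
As decimals: 10.21 < 10.8. As dates: 10/21 is later than 10/8 (day 21 > day 8).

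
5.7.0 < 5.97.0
True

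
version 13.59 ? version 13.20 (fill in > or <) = >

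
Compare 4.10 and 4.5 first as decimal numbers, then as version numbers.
As decimals: 4.10 < 4.5. As versions: v4.10 > v4.5 (minor version 10 > 5).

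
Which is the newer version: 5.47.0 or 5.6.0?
5.47.0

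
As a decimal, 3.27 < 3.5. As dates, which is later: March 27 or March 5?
March 27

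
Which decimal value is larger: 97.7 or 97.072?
97.7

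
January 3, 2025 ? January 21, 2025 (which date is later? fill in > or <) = <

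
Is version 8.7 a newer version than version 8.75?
No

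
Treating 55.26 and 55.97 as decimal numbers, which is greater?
55.97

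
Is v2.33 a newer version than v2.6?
Yes. Version numbers are compared segment by segment as integers, not as decimals: minor version 33 > 6, so v2.33 > v2.6 (even though the decimal 2.33 < 2.6).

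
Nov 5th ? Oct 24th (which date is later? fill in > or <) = >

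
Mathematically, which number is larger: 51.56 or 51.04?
51.56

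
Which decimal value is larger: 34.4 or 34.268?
34.4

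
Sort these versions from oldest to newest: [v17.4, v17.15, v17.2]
[v17.2, v17.4, v17.15]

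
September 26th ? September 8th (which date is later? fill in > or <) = >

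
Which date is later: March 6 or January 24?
March 6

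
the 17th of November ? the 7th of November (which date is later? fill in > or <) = >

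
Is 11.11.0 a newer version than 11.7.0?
Yes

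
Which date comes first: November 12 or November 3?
November 3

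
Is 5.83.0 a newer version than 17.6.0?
No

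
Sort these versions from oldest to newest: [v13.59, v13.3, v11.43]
[v11.43, v13.3, v13.59]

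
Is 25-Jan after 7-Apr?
No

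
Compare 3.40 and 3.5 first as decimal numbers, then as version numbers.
As decimals: 3.40 < 3.5. As versions: v3.40 > v3.5 (minor version 40 > 5).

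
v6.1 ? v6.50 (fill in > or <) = <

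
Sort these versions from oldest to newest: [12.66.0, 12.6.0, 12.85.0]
[12.6.0, 12.66.0, 12.85.0]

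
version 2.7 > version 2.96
False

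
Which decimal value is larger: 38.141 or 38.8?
38.8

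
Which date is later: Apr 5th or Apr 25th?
Apr 25th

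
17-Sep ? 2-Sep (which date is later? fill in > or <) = >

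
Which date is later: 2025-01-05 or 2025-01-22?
2025-01-22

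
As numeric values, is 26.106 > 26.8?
False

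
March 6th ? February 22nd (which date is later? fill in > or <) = >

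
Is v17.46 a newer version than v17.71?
No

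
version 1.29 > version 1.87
False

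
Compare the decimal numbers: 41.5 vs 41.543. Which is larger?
41.543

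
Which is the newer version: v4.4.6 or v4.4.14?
v4.4.14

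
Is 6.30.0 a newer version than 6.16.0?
Yes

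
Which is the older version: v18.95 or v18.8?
v18.8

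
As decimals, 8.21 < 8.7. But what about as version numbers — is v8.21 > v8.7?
True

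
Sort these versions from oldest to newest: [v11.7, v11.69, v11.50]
[v11.7, v11.50, v11.69]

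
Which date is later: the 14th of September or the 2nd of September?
the 14th of September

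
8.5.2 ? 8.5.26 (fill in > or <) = <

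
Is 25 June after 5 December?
No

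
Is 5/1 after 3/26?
Yes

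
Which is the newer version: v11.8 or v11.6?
v11.8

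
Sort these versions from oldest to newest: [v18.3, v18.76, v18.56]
[v18.3, v18.56, v18.76]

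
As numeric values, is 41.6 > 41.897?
False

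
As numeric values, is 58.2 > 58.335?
False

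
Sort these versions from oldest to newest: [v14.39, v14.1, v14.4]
[v14.1, v14.4, v14.39]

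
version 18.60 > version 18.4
True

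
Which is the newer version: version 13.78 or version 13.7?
version 13.78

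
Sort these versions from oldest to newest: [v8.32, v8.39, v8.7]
[v8.7, v8.32, v8.39]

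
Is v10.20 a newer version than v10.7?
Yes. Version numbers are compared segment by segment as integers, not as decimals: minor version 20 > 7, so v10.20 > v10.7 (even though the decimal 10.20 < 10.7).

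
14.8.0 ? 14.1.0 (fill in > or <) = >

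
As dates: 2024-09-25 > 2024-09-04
True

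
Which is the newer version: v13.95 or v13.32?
v13.95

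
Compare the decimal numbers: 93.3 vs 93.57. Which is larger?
93.57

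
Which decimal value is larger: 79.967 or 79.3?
79.967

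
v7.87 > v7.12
True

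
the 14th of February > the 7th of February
True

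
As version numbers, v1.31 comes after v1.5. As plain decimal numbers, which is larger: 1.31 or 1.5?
1.5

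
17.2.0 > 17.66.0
False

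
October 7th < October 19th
True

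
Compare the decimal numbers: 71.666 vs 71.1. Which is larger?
71.666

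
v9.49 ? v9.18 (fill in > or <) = >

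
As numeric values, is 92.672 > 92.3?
True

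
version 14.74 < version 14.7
False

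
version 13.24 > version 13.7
True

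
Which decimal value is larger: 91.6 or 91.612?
91.612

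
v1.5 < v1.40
True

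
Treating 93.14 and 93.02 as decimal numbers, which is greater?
93.14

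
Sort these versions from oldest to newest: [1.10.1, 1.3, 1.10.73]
[1.3, 1.10.1, 1.10.73]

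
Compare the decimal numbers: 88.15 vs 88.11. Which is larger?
88.15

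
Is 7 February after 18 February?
No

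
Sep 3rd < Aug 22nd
False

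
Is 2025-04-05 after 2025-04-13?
No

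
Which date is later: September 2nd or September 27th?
September 27th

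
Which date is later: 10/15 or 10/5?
10/15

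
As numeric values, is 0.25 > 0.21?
True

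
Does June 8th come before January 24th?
No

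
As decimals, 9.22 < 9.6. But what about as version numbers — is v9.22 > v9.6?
True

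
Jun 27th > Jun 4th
True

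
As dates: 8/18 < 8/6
False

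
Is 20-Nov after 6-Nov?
Yes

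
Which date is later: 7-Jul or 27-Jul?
27-Jul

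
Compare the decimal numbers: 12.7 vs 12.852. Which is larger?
12.852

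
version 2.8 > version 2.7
True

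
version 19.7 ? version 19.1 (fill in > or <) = >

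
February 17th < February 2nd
False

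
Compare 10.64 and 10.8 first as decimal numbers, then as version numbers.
As decimals: 10.64 < 10.8. As versions: v10.64 > v10.8 (minor version 64 > 8).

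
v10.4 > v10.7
False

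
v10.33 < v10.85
True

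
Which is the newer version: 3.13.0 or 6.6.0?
6.6.0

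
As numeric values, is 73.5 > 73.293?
True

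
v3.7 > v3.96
False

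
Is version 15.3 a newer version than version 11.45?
Yes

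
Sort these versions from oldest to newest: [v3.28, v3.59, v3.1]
[v3.1, v3.28, v3.59]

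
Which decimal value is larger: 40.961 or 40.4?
40.961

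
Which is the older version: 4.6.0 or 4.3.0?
4.3.0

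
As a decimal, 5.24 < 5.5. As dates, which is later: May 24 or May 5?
May 24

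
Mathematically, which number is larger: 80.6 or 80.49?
80.6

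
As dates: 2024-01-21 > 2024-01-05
True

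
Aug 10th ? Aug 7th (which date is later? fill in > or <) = >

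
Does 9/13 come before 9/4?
No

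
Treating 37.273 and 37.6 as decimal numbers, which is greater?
37.6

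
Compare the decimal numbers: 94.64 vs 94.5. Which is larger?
94.64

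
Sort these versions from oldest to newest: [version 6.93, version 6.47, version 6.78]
[version 6.47, version 6.78, version 6.93]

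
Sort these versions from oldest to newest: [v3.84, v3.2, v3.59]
[v3.2, v3.59, v3.84]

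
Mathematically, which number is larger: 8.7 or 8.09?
8.7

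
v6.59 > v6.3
True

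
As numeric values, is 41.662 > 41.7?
False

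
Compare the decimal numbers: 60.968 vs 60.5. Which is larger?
60.968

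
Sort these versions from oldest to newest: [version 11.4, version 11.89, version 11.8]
[version 11.4, version 11.8, version 11.89]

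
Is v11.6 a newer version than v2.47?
Yes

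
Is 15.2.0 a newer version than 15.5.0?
No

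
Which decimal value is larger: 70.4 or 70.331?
70.4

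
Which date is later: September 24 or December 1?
December 1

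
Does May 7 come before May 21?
Yes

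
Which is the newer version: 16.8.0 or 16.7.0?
16.8.0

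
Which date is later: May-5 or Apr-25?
May-5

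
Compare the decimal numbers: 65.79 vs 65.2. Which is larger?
65.79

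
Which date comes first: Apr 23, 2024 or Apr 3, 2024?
Apr 3, 2024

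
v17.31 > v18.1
False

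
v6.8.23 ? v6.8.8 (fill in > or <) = >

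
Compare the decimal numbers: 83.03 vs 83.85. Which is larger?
83.85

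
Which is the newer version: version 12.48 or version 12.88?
version 12.88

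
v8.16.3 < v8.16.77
True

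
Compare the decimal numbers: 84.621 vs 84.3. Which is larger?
84.621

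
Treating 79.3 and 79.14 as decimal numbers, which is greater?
79.3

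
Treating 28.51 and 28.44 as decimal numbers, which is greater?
28.51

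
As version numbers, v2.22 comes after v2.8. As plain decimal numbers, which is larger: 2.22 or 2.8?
2.8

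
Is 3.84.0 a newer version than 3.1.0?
Yes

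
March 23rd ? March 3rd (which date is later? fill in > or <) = >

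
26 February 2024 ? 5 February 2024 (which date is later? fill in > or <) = >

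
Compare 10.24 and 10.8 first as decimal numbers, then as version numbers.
As decimals: 10.24 < 10.8. As versions: v10.24 > v10.8 (minor version 24 > 8).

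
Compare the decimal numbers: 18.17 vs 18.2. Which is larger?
18.2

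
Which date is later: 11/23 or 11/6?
11/23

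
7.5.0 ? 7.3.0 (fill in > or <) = >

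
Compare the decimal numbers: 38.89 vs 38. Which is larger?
38.89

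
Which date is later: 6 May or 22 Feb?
6 May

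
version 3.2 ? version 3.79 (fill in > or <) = <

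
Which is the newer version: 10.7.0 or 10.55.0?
10.55.0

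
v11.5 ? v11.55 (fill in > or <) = <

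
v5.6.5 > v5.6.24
False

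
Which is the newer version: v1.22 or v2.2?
v2.2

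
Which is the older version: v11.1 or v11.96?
v11.1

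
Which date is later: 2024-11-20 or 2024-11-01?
2024-11-20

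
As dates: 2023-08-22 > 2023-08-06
True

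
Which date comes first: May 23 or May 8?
May 8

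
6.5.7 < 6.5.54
True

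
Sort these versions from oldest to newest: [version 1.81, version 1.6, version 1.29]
[version 1.6, version 1.29, version 1.81]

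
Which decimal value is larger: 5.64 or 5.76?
5.76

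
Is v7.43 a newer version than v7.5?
Yes. Version numbers are compared segment by segment as integers, not as decimals: minor version 43 > 5, so v7.43 > v7.5 (even though the decimal 7.43 < 7.5).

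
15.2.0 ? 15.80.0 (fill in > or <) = <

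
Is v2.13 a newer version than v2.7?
Yes. Version numbers are compared segment by segment as integers, not as decimals: minor version 13 > 7, so v2.13 > v2.7 (even though the decimal 2.13 < 2.7).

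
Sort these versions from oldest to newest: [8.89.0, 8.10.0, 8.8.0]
[8.8.0, 8.10.0, 8.89.0]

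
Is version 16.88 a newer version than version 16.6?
Yes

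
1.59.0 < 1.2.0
False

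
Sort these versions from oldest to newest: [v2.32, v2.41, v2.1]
[v2.1, v2.32, v2.41]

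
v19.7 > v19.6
True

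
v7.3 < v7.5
True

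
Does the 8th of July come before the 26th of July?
Yes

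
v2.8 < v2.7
False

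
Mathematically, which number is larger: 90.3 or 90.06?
90.3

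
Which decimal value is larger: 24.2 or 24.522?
24.522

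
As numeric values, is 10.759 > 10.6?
True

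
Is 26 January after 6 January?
Yes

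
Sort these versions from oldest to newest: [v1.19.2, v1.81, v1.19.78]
[v1.19.2, v1.19.78, v1.81]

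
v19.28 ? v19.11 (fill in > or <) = >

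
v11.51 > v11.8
True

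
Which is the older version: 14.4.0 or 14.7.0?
14.4.0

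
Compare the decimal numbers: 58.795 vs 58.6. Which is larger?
58.795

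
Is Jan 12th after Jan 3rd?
Yes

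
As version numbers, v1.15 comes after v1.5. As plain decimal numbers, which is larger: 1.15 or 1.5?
1.5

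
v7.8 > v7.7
True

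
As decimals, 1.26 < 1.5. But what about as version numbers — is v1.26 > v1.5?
True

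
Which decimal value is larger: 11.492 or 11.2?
11.492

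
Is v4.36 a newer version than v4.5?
Yes. Version numbers are compared segment by segment as integers, not as decimals: minor version 36 > 5, so v4.36 > v4.5 (even though the decimal 4.36 < 4.5).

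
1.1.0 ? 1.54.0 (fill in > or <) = <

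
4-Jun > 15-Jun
False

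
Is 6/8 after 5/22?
Yes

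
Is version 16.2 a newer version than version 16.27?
No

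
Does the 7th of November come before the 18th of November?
Yes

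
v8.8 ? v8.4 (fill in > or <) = >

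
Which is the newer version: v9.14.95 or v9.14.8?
v9.14.95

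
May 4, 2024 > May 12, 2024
False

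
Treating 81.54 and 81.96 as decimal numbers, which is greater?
81.96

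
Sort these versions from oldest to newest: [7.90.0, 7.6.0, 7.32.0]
[7.6.0, 7.32.0, 7.90.0]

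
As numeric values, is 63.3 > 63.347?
False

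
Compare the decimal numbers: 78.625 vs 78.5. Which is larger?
78.625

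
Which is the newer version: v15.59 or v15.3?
v15.59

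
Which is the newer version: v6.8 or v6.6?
v6.8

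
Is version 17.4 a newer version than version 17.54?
No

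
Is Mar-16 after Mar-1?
Yes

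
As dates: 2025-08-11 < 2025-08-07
False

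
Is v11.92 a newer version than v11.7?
Yes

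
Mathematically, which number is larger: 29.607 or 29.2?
29.607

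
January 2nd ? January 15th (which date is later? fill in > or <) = <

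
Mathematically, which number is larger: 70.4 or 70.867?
70.867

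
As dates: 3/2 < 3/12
True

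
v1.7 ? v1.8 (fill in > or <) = <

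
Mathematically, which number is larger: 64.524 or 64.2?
64.524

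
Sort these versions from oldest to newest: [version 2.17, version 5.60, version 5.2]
[version 2.17, version 5.2, version 5.60]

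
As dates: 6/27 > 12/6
False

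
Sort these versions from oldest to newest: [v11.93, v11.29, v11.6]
[v11.6, v11.29, v11.93]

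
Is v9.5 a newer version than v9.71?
No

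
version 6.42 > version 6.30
True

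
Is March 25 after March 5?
Yes. Day 25 comes after day 5 in March — this is a date comparison, not a decimal one (the decimal 3.25 would be smaller than 3.5).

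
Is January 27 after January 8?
Yes. Day 27 comes after day 8 in January — this is a date comparison, not a decimal one (the decimal 1.27 would be smaller than 1.8).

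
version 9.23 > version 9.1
True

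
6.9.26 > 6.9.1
True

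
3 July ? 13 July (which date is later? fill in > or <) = <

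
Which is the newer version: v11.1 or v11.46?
v11.46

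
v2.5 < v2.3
False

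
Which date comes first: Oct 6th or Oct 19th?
Oct 6th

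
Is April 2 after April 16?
No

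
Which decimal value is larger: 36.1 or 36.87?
36.87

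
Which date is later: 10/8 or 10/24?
10/24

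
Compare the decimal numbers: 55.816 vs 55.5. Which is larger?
55.816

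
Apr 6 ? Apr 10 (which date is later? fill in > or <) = <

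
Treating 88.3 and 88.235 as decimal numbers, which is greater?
88.3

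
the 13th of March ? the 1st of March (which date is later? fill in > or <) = >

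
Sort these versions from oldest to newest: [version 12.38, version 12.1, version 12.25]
[version 12.1, version 12.25, version 12.38]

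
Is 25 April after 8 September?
No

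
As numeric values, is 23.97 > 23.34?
True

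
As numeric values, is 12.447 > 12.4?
True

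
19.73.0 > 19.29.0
True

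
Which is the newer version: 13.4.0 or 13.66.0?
13.66.0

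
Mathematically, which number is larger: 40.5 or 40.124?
40.5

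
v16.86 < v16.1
False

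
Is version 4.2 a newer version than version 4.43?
No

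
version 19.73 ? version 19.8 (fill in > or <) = >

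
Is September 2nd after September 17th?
No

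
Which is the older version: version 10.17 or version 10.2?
version 10.2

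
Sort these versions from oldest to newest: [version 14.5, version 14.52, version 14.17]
[version 14.5, version 14.17, version 14.52]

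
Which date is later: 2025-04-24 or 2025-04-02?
2025-04-24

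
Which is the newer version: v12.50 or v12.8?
v12.50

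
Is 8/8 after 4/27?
Yes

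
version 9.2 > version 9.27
False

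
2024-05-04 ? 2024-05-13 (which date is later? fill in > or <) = <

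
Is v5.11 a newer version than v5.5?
Yes. Version numbers are compared segment by segment as integers, not as decimals: minor version 11 > 5, so v5.11 > v5.5 (even though the decimal 5.11 < 5.5).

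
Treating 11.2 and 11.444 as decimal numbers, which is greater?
11.444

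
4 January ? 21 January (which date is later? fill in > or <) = <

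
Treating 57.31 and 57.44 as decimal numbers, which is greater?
57.44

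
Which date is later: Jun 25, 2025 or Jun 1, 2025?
Jun 25, 2025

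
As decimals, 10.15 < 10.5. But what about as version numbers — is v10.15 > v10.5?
True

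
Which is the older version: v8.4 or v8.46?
v8.4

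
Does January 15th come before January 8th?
No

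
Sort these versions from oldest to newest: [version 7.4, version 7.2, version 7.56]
[version 7.2, version 7.4, version 7.56]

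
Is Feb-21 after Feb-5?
Yes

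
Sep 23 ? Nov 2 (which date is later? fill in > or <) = <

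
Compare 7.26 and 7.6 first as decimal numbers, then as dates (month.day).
As decimals: 7.26 < 7.6. As dates: 7/26 is later than 7/6 (day 26 > day 6).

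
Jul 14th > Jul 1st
True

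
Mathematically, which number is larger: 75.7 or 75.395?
75.7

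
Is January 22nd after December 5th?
No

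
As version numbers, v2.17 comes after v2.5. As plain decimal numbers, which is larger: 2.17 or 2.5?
2.5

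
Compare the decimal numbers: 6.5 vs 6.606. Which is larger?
6.606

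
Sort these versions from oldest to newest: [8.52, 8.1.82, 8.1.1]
[8.1.1, 8.1.82, 8.52]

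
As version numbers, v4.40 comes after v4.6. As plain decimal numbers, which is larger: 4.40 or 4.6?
4.6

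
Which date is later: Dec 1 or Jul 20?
Dec 1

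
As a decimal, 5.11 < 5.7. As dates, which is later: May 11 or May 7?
May 11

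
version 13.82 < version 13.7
False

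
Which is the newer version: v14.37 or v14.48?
v14.48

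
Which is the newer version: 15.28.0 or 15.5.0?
15.28.0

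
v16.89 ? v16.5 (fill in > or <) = >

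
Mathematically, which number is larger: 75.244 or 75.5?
75.5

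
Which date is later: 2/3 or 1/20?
2/3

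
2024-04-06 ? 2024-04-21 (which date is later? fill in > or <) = <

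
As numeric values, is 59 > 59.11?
False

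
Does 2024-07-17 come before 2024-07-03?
No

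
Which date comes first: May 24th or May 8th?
May 8th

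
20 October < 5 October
False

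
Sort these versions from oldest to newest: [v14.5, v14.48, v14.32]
[v14.5, v14.32, v14.48]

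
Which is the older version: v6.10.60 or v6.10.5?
v6.10.5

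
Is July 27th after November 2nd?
No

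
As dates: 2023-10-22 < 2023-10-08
False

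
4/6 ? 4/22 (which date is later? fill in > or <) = <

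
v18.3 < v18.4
True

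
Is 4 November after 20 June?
Yes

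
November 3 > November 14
False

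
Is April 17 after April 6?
Yes. Day 17 comes after day 6 in April — this is a date comparison, not a decimal one (the decimal 4.17 would be smaller than 4.6).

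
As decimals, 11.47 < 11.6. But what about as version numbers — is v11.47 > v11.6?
True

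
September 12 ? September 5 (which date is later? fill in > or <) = >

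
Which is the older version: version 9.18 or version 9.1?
version 9.1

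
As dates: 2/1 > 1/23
True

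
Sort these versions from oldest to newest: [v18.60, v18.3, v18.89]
[v18.3, v18.60, v18.89]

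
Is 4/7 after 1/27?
Yes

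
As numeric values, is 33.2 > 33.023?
True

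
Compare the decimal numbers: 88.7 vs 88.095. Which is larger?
88.7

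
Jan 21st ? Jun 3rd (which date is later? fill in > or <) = <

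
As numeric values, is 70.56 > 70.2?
True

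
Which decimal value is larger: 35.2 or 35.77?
35.77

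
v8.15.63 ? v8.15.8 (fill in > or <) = >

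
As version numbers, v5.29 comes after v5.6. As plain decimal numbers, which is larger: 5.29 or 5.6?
5.6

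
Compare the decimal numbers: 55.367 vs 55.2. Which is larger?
55.367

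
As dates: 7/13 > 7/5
True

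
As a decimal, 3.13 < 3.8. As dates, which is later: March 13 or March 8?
March 13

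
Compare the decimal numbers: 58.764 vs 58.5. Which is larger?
58.764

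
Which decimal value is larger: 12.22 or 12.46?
12.46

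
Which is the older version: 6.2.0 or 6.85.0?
6.2.0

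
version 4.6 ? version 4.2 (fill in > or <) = >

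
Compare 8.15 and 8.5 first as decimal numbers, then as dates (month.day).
As decimals: 8.15 < 8.5. As dates: 8/15 is later than 8/5 (day 15 > day 5).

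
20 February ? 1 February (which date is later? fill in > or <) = >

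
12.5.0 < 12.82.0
True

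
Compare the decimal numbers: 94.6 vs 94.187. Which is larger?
94.6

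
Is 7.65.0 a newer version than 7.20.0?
Yes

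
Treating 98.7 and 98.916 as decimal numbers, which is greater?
98.916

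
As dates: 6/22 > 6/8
True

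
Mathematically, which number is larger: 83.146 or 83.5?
83.5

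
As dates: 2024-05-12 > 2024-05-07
True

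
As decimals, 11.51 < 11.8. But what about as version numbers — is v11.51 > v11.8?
True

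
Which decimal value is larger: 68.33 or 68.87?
68.87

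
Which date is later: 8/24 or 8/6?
8/24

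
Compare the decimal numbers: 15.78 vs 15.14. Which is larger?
15.78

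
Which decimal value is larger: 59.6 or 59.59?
59.6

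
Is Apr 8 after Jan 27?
Yes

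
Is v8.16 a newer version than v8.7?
Yes. Version numbers are compared segment by segment as integers, not as decimals: minor version 16 > 7, so v8.16 > v8.7 (even though the decimal 8.16 < 8.7).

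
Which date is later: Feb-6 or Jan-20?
Feb-6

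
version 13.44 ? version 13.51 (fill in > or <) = <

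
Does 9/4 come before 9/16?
Yes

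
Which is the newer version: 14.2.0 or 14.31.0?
14.31.0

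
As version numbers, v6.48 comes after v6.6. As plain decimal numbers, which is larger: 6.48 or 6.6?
6.6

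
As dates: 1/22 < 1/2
False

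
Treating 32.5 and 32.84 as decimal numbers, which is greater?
32.84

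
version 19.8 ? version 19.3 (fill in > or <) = >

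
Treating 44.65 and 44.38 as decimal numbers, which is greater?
44.65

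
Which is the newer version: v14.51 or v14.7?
v14.51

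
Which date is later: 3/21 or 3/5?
3/21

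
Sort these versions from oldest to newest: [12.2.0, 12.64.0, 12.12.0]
[12.2.0, 12.12.0, 12.64.0]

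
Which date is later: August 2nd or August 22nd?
August 22nd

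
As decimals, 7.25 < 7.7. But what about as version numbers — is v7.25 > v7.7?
True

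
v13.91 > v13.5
True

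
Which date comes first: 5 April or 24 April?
5 April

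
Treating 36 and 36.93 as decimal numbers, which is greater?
36.93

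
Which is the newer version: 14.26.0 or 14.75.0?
14.75.0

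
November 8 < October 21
False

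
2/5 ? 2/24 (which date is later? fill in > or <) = <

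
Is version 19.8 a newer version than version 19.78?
No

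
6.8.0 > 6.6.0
True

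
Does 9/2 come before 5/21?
No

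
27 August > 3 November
False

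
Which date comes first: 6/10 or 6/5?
6/5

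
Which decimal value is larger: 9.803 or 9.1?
9.803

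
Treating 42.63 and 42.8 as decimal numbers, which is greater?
42.8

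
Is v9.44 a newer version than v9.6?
Yes. Version numbers are compared segment by segment as integers, not as decimals: minor version 44 > 6, so v9.44 > v9.6 (even though the decimal 9.44 < 9.6).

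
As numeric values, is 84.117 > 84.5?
False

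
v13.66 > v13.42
True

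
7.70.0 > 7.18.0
True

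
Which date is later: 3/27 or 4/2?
4/2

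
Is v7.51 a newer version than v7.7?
Yes. Version numbers are compared segment by segment as integers, not as decimals: minor version 51 > 7, so v7.51 > v7.7 (even though the decimal 7.51 < 7.7).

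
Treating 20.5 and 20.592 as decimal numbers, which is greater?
20.592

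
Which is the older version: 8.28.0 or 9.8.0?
8.28.0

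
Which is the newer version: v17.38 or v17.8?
v17.38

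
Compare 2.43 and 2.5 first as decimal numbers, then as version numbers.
As decimals: 2.43 < 2.5. As versions: v2.43 > v2.5 (minor version 43 > 5).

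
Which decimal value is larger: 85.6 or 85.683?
85.683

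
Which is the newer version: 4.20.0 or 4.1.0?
4.20.0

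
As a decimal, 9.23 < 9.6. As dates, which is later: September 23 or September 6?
September 23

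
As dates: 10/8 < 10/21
True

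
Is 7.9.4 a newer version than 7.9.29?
No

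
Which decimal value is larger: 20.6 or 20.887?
20.887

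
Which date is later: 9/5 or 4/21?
9/5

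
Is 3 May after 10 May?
No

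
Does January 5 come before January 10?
Yes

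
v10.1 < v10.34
True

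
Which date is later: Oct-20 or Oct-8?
Oct-20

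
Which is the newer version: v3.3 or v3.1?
v3.3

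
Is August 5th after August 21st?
No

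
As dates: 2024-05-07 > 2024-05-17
False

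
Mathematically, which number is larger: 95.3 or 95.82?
95.82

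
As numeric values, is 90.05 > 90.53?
False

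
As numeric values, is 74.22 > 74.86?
False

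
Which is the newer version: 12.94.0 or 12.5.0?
12.94.0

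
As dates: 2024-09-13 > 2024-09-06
True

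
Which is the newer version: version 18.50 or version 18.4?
version 18.50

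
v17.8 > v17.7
True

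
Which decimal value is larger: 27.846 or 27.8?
27.846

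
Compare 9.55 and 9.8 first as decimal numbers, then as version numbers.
As decimals: 9.55 < 9.8. As versions: v9.55 > v9.8 (minor version 55 > 8).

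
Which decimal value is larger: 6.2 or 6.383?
6.383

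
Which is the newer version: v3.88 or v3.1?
v3.88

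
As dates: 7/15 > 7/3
True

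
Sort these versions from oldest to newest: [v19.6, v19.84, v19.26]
[v19.6, v19.26, v19.84]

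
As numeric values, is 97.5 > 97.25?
True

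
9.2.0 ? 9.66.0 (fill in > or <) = <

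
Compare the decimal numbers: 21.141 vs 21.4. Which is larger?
21.4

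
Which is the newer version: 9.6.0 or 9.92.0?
9.92.0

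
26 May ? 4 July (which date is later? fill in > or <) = <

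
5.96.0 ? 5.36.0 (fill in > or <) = >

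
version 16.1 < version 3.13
False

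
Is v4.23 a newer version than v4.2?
Yes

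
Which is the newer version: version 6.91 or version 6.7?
version 6.91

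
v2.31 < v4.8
True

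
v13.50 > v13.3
True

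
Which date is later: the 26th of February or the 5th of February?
the 26th of February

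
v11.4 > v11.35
False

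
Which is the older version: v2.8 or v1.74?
v1.74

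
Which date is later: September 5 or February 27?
September 5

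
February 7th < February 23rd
True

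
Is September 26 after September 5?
Yes. Day 26 comes after day 5 in September — this is a date comparison, not a decimal one (the decimal 9.26 would be smaller than 9.5).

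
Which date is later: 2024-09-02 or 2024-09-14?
2024-09-14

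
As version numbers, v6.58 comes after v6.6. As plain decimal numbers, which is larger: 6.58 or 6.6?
6.6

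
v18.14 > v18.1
True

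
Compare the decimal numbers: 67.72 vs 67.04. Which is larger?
67.72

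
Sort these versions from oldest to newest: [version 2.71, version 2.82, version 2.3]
[version 2.3, version 2.71, version 2.82]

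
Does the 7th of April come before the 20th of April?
Yes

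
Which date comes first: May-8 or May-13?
May-8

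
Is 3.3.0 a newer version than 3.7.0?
No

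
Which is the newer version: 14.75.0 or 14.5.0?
14.75.0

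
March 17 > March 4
True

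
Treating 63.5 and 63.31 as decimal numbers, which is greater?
63.5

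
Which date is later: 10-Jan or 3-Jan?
10-Jan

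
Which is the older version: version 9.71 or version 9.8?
version 9.8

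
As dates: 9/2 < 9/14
True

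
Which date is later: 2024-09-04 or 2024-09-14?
2024-09-14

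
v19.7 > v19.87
False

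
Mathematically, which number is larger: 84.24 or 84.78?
84.78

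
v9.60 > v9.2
True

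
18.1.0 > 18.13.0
False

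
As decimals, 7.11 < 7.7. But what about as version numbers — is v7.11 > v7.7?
True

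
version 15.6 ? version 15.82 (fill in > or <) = <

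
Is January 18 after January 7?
Yes. Day 18 comes after day 7 in January — this is a date comparison, not a decimal one (the decimal 1.18 would be smaller than 1.7).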